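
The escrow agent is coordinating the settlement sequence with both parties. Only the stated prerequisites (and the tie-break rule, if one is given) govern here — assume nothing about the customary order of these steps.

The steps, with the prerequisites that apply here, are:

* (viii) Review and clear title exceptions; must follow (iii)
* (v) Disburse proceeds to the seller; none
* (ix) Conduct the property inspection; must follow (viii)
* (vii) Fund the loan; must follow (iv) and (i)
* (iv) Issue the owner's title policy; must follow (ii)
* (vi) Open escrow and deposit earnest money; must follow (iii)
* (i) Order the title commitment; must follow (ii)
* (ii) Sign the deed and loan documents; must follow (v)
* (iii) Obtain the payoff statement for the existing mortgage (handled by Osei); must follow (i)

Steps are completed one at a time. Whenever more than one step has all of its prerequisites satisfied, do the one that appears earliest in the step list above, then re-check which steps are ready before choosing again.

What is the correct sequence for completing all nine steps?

(v) is the only step with nothing outstanding, so it goes first.
(ii) needed (v), now all done → (ii).
Now (iv) and (i) have their prerequisites met. (iv) is listed earlier, so (iv) next.
Next only (i) has its prerequisites met → (i).
Ready: (vii) and (iii). (vii) is listed earlier → (vii).
(iii) needed (i), now all done → (iii).
(viii) and (vi) are both available; (viii) is listed earlier → (viii).
(ix) now also ready, so the ready set is {(ix), (vi)}; (ix) is listed earlier → (ix).
(vi) is the only step now ready → (vi).

(v), (ii), (iv), (i), (vii), (iii), (viii), (ix), (vi)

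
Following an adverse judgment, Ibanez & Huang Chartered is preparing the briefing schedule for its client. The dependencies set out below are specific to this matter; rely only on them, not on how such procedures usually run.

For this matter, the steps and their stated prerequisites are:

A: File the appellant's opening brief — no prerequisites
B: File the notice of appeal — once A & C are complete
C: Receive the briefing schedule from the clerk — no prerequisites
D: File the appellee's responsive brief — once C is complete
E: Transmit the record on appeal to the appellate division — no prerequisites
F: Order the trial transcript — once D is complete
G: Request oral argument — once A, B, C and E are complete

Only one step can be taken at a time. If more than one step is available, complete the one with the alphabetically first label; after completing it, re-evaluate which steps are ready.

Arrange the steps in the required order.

A, C, B, D, E, F, G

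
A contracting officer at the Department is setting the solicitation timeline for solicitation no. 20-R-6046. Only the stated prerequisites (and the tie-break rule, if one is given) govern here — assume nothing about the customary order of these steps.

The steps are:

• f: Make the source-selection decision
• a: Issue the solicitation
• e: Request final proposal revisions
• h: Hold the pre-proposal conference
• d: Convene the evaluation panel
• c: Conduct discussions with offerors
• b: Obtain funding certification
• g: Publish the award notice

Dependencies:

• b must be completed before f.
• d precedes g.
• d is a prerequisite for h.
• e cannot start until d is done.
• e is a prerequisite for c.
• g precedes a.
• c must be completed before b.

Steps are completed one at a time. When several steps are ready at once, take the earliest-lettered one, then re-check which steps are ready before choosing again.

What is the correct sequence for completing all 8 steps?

Only d has no prerequisites, so it is first.
Ready: e, g and h. e has the earlier label → e.
c, g and h are all available; c has the earlier label → c.
Ready: b, g and h. b has the earlier label → b.
f now also ready, so the ready set is {f, g, h}; f has the earlier label → f.
Ready: g and h. g has the earlier label → g.
Now a and h have their prerequisites met. a has the earlier label, so a next.
Next only h has its prerequisites met → h.

d, e, c, b, f, g, a, h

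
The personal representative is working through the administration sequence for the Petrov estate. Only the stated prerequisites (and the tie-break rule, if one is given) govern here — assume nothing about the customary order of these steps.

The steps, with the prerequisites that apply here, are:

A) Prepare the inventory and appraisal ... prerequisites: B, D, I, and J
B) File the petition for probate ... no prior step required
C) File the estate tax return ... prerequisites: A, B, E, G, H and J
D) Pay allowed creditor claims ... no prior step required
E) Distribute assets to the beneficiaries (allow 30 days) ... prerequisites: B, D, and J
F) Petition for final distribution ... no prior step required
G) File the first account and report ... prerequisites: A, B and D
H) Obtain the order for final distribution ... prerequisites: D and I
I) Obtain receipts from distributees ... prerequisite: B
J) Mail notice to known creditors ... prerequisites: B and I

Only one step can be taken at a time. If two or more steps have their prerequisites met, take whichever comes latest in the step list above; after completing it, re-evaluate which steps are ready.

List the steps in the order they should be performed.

F, D and B have no prerequisites; F is listed later, so F is first.
Now D and B have their prerequisites met. D is listed later, so D next.
Next only B has its prerequisites met → B.
I needed B, now all done → I.
Now J and H have their prerequisites met. J is listed later, so J next.
Ready: H, E and A. H is listed later → H.
E and A are both available; E is listed later → E.
A is the only step now ready → A.
That leaves G as the only ready step → G.
C needed J, H, G, E, B and A, now all done → C.

F, D, B, I, J, H, E, A, G, C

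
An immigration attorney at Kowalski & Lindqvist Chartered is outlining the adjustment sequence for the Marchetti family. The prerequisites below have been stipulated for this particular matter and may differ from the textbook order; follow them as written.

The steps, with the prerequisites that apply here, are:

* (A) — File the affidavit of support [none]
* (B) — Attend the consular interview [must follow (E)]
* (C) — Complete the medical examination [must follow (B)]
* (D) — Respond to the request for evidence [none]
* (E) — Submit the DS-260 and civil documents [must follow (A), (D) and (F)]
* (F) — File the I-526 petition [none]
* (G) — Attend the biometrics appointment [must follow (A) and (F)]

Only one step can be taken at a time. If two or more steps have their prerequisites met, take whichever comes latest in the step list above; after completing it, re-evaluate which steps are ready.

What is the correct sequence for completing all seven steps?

Nothing is required for (F), (D) and (A). (F) is listed later → (F) first.
Now (D) and (A) have their prerequisites met. (D) is listed later, so (D) next.
That leaves (A) as the only ready step → (A).
(G) and (E) are both available; (G) is listed later → (G).
(E) is the only step now ready → (E).
Next only (B) has its prerequisites met → (B).
That leaves (C) as the only ready step → (C).

(F) → (D) → (A) → (G) → (E) → (B) → (C)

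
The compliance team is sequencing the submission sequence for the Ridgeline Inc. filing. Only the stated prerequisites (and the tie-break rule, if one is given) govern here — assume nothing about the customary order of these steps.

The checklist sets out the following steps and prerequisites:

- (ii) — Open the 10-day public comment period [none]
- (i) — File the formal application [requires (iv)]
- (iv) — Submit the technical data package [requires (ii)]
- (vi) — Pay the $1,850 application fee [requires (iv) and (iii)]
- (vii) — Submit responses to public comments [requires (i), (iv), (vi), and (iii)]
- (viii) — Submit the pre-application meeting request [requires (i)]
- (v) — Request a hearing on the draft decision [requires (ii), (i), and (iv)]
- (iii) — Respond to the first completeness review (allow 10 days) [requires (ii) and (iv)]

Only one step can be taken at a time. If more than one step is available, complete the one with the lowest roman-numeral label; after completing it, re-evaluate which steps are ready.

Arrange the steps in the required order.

(ii), (iv), (i), (iii), (v), (vi), (vii), (viii)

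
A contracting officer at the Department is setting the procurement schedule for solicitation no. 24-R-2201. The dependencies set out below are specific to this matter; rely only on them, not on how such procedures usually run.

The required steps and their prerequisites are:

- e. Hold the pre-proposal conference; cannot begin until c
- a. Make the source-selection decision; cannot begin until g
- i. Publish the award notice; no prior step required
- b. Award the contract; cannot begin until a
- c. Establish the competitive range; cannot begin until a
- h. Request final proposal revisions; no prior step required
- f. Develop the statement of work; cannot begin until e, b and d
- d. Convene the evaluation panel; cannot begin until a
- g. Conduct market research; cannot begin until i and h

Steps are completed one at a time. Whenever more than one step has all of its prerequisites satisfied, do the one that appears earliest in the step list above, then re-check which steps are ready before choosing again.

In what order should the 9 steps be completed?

i, h, g, a, b, c, e, d, f

i and h have no prerequisites; i is listed earlier, so i is first.
That leaves h as the only ready step → h.
g needed i and h, now all done → g.
a needed g, now all done → a.
Now b, c and d have their prerequisites met. b is listed earlier, so b next.
Now c and d have their prerequisites met. c is listed earlier, so c next.
Now e and d have their prerequisites met. e is listed earlier, so e next.
d is the only step now ready → d.
f needed e, b and d, now all done → f.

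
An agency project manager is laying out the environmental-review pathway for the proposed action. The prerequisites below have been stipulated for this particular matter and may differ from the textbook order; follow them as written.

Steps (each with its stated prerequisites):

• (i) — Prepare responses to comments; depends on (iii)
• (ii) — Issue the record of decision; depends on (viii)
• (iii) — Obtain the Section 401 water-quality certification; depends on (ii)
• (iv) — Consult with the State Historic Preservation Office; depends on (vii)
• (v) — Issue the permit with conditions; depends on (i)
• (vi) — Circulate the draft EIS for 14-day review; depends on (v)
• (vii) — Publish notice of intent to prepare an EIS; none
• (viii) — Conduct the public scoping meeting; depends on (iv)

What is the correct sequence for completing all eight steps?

(vii) (iv) (viii) (ii) (iii) (i) (v) (vi)

(vii) is the only step with nothing outstanding, so it goes first.
(iv) needed (vii), now all done → (iv).
(viii) is the only step now ready → (viii).
That leaves (ii) as the only ready step → (ii).
(iii) needed (ii), now all done → (iii).
That leaves (i) as the only ready step → (i).
That leaves (v) as the only ready step → (v).
(vi) is the only step now ready → (vi).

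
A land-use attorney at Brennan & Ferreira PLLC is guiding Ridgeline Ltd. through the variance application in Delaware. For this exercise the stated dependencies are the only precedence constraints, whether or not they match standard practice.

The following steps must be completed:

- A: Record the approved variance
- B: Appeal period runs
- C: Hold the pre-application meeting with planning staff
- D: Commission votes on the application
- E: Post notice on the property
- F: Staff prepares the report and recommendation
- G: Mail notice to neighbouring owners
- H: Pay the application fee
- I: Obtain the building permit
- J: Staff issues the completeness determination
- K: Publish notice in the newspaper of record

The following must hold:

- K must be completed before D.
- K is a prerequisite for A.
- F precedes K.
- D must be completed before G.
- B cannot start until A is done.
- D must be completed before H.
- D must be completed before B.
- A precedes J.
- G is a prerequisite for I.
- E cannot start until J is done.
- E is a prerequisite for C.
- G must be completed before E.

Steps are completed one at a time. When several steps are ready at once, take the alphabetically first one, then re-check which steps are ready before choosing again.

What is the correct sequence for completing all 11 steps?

F has no prerequisites → F first.
That leaves K as the only ready step → K.
Now A and D have their prerequisites met. A has the earlier label, so A next.
J now also ready, so the ready set is {D, J}; D has the earlier label → D.
B, G and H now also ready, so the ready set is {B, G, H, J}; B has the earlier label → B.
Now G, H and J have their prerequisites met. G has the earlier label, so G next.
I now also ready, so the ready set is {H, I, J}; H has the earlier label → H.
Now I and J have their prerequisites met. I has the earlier label, so I next.
J is the only step now ready → J.
E needed G and J, now all done → E.
C is the only step now ready → C.

F, K, A, D, B, G, H, I, J, E, C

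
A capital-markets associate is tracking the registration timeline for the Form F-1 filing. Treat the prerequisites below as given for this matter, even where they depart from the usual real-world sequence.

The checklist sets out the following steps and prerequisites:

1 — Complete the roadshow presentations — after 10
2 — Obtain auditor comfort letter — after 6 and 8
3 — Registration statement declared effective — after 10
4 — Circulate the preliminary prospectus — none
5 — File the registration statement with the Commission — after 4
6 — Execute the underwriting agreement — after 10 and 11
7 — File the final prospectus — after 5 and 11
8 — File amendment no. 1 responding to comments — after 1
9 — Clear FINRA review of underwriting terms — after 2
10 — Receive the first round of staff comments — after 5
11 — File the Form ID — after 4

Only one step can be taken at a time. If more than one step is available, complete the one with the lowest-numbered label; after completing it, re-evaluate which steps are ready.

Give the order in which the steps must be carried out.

4 → 5 → 10 → 1 → 3 → 8 → 11 → 6 → 2 → 7 → 9

Only 4 has no prerequisites, so it is first.
Ready: 5 and 11. 5 has the earlier label → 5.
Ready: 10 and 11. 10 has the earlier label → 10.
1, 3 and 11 are all available; 1 has the earlier label → 1.
3, 8 and 11 are all available; 3 has the earlier label → 3.
Now 8 and 11 have their prerequisites met. 8 has the earlier label, so 8 next.
11 is the only step now ready → 11.
Now 6 and 7 have their prerequisites met. 6 has the earlier label, so 6 next.
Ready: 2 and 7. 2 has the earlier label → 2.
Ready: 7 and 9. 7 has the earlier label → 7.
9 needed 2, now all done → 9.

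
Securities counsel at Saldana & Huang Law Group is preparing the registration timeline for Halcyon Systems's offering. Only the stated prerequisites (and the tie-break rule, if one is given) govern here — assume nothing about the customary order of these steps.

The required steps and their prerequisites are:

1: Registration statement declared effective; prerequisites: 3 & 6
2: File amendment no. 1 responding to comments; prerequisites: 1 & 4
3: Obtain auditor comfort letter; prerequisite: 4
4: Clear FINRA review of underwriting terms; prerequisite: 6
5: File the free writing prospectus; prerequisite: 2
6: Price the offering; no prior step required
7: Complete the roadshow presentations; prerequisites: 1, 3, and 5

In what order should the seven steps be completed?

Only 6 has no prerequisites, so it is first.
4 needed 6, now all done → 4.
Next only 3 has its prerequisites met → 3.
1 needed 3 and 6, now all done → 1.
2 needed 1 and 4, now all done → 2.
5 is the only step now ready → 5.
7 needed 1, 3 and 5, now all done → 7.

6 4 3 1 2 5 7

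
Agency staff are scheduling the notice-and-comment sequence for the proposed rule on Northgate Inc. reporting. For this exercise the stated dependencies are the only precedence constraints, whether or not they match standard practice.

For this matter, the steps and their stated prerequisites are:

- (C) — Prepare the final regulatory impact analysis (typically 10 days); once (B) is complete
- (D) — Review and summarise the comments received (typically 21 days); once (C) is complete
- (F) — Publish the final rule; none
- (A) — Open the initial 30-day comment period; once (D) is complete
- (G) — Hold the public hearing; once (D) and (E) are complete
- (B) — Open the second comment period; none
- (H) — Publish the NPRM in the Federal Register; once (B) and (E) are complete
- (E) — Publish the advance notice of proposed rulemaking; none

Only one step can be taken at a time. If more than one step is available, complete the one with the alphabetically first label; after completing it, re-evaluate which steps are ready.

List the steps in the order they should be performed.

(B), (E) and (F) have no prerequisites; (B) has the earlier label, so (B) is first.
Now (C), (E) and (F) have their prerequisites met. (C) has the earlier label, so (C) next.
Now (D), (E) and (F) have their prerequisites met. (D) has the earlier label, so (D) next.
Now (A), (E) and (F) have their prerequisites met. (A) has the earlier label, so (A) next.
Now (E) and (F) have their prerequisites met. (E) has the earlier label, so (E) next.
(G) and (H) now also ready, so the ready set is {(F), (G), (H)}; (F) has the earlier label → (F).
(G) and (H) are both available; (G) has the earlier label → (G).
(H) is the only step now ready → (H).

(B) (C) (D) (A) (E) (F) (G) (H)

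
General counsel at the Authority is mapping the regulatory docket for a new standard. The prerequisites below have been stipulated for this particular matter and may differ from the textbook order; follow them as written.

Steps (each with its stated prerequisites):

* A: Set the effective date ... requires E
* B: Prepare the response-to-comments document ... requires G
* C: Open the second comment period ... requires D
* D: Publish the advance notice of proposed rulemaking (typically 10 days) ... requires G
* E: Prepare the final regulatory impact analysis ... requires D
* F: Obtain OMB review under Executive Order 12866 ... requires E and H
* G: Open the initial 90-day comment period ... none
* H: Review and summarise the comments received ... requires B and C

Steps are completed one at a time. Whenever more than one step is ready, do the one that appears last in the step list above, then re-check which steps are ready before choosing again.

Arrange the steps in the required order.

G, D, E, C, B, H, F, A

Only G has no prerequisites, so it is first.
D and B are both available; D is listed later → D.
Ready: E, C and B. E is listed later → E.
Ready: C, B and A. C is listed later → C.
Now B and A have their prerequisites met. B is listed later, so B next.
H now also ready, so the ready set is {H, A}; H is listed later → H.
Ready: F and A. F is listed later → F.
A needed E, now all done → A.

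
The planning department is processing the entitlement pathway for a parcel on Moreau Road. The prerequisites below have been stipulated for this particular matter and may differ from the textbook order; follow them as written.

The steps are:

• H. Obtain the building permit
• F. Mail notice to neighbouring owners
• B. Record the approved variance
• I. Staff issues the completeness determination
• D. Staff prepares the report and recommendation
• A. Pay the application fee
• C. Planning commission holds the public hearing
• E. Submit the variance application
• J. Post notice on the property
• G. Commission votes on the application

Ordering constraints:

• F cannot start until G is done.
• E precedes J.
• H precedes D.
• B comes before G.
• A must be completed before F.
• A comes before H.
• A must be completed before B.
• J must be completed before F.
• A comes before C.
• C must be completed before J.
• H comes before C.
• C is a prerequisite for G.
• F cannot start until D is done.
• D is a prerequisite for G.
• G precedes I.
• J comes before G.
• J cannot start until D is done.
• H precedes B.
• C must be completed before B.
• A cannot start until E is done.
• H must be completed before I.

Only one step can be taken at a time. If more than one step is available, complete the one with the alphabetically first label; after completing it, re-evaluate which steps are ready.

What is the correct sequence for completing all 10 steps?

E is the only step with nothing outstanding, so it goes first.
A needed E, now all done → A.
H needed A, now all done → H.
Now C and D have their prerequisites met. C has the earlier label, so C next.
B now also ready, so the ready set is {B, D}; B has the earlier label → B.
D needed H, now all done → D.
Next only J has its prerequisites met → J.
G is the only step now ready → G.
F and I are both available; F has the earlier label → F.
I is the only step now ready → I.

E, A, H, C, B, D, J, G, F, I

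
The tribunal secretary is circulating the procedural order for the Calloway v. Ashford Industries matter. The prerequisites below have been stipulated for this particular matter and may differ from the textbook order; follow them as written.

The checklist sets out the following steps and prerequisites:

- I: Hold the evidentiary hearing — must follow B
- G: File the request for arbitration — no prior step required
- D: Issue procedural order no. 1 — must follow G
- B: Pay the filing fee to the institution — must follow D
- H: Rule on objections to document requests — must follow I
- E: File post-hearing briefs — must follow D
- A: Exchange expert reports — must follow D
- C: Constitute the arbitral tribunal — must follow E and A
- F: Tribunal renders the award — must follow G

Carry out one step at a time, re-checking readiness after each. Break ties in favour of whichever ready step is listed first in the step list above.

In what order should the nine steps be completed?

Only G has no prerequisites, so it is first.
Ready: D and F. D is listed earlier → D.
Ready: B, E, A and F. B is listed earlier → B.
I now also ready, so the ready set is {I, E, A, F}; I is listed earlier → I.
Ready: H, E, A and F. H is listed earlier → H.
Now E, A and F have their prerequisites met. E is listed earlier, so E next.
Now A and F have their prerequisites met. A is listed earlier, so A next.
Now C and F have their prerequisites met. C is listed earlier, so C next.
Next only F has its prerequisites met → F.

G, D, B, I, H, E, A, C, F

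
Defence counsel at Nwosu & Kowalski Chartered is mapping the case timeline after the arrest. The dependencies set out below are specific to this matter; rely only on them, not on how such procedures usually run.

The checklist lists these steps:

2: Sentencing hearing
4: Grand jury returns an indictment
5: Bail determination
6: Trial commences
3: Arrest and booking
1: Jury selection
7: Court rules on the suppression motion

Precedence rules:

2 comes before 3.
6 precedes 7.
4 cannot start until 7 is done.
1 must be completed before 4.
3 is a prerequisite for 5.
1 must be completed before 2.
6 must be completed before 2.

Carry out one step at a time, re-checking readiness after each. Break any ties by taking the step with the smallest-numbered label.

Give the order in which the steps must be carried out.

1 → 6 → 2 → 3 → 5 → 7 → 4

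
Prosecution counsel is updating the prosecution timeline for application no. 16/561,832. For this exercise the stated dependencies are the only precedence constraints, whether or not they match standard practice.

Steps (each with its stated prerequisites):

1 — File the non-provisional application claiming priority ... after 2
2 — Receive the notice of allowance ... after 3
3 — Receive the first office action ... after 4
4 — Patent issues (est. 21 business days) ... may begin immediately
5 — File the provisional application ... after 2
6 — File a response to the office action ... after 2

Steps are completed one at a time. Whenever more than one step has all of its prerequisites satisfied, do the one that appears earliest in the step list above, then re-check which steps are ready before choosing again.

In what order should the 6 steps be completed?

4, 3, 2, 1, 5, 6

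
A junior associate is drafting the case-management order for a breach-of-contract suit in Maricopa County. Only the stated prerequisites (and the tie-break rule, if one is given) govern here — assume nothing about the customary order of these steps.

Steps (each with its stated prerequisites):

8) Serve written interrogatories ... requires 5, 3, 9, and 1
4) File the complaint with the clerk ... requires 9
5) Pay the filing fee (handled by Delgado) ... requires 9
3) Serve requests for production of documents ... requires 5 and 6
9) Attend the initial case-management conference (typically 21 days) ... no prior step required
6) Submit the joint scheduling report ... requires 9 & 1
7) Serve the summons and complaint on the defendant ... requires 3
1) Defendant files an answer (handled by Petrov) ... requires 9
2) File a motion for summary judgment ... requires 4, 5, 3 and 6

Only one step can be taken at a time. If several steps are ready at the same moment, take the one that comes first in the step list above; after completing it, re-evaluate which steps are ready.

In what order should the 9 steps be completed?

9, 4, 5, 1, 6, 3, 8, 7, 2

9 has no prerequisites → 9 first.
Ready: 4, 5 and 1. 4 is listed earlier → 4.
5 and 1 are both available; 5 is listed earlier → 5.
1 needed 9, now all done → 1.
6 needed 9 and 1, now all done → 6.
3 needed 5 and 6, now all done → 3.
Ready: 8, 7 and 2. 8 is listed earlier → 8.
7 and 2 are both available; 7 is listed earlier → 7.
That leaves 2 as the only ready step → 2.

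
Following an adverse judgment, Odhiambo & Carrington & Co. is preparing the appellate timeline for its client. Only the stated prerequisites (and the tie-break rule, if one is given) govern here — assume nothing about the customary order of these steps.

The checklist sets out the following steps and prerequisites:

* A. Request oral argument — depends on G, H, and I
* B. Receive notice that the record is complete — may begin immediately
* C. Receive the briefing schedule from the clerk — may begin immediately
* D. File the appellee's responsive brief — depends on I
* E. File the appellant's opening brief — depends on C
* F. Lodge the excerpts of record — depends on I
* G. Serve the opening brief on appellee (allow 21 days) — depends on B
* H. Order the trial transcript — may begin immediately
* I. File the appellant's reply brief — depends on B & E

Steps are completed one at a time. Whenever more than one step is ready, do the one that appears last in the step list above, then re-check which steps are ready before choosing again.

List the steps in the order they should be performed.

Nothing is required for H, C and B. H is listed later → H first.
Now C and B have their prerequisites met. C is listed later, so C next.
E now also ready, so the ready set is {E, B}; E is listed later → E.
That leaves B as the only ready step → B.
Now I and G have their prerequisites met. I is listed later, so I next.
F and D now also ready, so the ready set is {G, F, D}; G is listed later → G.
Ready: F, D and A. F is listed later → F.
Now D and A have their prerequisites met. D is listed later, so D next.
A is the only step now ready → A.

H → C → E → B → I → G → F → D → A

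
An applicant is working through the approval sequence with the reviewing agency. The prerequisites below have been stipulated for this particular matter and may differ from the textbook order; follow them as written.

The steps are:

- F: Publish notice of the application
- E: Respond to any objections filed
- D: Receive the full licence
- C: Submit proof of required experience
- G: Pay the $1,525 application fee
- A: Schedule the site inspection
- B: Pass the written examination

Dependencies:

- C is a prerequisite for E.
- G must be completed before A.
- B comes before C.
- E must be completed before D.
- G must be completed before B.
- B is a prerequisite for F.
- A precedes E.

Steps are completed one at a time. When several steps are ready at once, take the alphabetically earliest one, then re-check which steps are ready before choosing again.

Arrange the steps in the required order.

G has no prerequisites → G first.
A and B are both available; A has the earlier label → A.
Next only B has its prerequisites met → B.
Ready: C and F. C has the earlier label → C.
E now also ready, so the ready set is {E, F}; E has the earlier label → E.
D now also ready, so the ready set is {D, F}; D has the earlier label → D.
That leaves F as the only ready step → F.

G A B C E D F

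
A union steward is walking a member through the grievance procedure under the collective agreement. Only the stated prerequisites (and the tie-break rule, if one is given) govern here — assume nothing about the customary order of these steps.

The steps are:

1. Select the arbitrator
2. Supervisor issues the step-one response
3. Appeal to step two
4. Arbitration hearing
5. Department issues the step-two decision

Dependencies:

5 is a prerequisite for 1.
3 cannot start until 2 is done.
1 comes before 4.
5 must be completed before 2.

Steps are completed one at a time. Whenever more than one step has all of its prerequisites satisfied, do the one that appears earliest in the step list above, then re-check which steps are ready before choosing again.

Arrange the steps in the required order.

5, 1, 2, 3, 4

Only 5 has no prerequisites, so it is first.
1 and 2 are both available; 1 is listed earlier → 1.
4 now also ready, so the ready set is {2, 4}; 2 is listed earlier → 2.
3 now also ready, so the ready set is {3, 4}; 3 is listed earlier → 3.
Next only 4 has its prerequisites met → 4.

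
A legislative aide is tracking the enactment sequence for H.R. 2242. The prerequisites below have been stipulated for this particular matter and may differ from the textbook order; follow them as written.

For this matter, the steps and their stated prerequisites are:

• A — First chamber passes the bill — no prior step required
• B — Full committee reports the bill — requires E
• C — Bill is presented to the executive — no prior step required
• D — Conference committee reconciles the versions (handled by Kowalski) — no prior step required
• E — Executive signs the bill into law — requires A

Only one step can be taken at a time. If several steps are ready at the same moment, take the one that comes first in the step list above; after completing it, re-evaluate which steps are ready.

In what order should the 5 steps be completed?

A → C → D → E → B

A, C and D have no prerequisites; A is listed earlier, so A is first.
E now also ready, so the ready set is {C, D, E}; C is listed earlier → C.
D and E are both available; D is listed earlier → D.
E needed A, now all done → E.
B is the only step now ready → B.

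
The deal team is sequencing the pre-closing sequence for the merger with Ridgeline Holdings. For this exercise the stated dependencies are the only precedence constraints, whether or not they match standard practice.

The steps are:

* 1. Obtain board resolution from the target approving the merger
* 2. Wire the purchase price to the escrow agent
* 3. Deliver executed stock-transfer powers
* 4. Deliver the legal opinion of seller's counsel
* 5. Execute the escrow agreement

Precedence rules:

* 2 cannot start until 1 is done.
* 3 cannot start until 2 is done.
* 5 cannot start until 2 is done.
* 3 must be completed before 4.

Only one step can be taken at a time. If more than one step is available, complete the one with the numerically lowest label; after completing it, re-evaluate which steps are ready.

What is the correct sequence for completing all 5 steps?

1, 2, 3, 4, 5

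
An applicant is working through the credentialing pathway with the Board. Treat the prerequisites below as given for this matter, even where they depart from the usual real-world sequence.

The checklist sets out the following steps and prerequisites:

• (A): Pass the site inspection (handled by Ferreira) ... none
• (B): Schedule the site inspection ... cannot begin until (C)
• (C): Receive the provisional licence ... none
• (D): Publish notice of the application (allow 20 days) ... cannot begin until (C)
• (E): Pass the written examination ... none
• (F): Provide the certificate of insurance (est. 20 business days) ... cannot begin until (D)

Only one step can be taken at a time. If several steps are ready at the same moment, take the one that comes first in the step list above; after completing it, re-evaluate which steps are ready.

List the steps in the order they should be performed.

(A) (C) (B) (D) (E) (F)

Nothing is required for (A), (C) and (E). (A) is listed earlier → (A) first.
Now (C) and (E) have their prerequisites met. (C) is listed earlier, so (C) next.
(B) and (D) now also ready, so the ready set is {(B), (D), (E)}; (B) is listed earlier → (B).
(D) and (E) are both available; (D) is listed earlier → (D).
(F) now also ready, so the ready set is {(E), (F)}; (E) is listed earlier → (E).
Next only (F) has its prerequisites met → (F).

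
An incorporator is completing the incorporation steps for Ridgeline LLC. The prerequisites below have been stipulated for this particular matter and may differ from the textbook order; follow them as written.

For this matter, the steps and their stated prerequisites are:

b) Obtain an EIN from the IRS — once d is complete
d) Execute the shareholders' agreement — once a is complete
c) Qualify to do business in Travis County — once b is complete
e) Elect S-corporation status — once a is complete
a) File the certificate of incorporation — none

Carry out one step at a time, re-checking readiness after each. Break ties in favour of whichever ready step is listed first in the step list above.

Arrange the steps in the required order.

a → d → b → c → e

a has no prerequisites → a first.
d and e are both available; d is listed earlier → d.
b now also ready, so the ready set is {b, e}; b is listed earlier → b.
c now also ready, so the ready set is {c, e}; c is listed earlier → c.
That leaves e as the only ready step → e.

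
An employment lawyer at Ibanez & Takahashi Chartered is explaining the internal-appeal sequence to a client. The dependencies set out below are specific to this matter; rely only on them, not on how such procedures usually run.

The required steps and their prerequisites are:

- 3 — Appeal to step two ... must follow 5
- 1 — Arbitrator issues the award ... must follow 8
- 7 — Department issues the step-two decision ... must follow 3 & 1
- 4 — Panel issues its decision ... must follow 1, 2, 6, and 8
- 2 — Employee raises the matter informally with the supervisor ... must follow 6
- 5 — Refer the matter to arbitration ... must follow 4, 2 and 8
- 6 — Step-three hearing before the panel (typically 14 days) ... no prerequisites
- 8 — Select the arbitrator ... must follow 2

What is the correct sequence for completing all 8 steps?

6 → 2 → 8 → 1 → 4 → 5 → 3 → 7

6 has no prerequisites → 6 first.
That leaves 2 as the only ready step → 2.
8 is the only step now ready → 8.
That leaves 1 as the only ready step → 1.
That leaves 4 as the only ready step → 4.
Next only 5 has its prerequisites met → 5.
Next only 3 has its prerequisites met → 3.
7 is the only step now ready → 7.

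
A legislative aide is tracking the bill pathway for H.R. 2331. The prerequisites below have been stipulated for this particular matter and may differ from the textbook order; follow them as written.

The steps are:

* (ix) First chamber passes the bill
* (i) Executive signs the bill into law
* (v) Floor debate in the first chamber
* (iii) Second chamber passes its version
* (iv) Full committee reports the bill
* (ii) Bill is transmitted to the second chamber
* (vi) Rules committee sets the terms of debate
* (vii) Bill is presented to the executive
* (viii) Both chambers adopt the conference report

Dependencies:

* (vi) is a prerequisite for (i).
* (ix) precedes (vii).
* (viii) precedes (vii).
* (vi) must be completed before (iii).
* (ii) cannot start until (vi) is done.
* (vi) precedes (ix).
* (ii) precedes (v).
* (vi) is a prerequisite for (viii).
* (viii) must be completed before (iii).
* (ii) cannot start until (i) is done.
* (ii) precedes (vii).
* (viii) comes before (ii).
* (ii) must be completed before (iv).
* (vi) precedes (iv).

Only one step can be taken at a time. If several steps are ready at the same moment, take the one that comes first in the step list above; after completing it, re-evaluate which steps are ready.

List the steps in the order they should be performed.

(vi) is the only step with nothing outstanding, so it goes first.
(ix), (i) and (viii) are all available; (ix) is listed earlier → (ix).
(i) and (viii) are both available; (i) is listed earlier → (i).
(viii) is the only step now ready → (viii).
Ready: (iii) and (ii). (iii) is listed earlier → (iii).
Next only (ii) has its prerequisites met → (ii).
Ready: (v), (iv) and (vii). (v) is listed earlier → (v).
(iv) and (vii) are both available; (iv) is listed earlier → (iv).
Next only (vii) has its prerequisites met → (vii).

(vi), (ix), (i), (viii), (iii), (ii), (v), (iv), (vii)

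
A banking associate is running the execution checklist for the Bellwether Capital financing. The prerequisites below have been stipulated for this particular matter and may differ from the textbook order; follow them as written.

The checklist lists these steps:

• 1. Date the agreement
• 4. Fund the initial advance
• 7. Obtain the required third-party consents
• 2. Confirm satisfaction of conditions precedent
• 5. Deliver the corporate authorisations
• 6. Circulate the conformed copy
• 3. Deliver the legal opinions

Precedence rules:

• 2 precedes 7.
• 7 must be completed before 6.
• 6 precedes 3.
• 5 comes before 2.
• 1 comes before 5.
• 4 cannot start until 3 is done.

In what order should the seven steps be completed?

1, 5, 2, 7, 6, 3, 4

1 has no prerequisites → 1 first.
5 is the only step now ready → 5.
Next only 2 has its prerequisites met → 2.
7 needed 2, now all done → 7.
That leaves 6 as the only ready step → 6.
That leaves 3 as the only ready step → 3.
4 needed 3, now all done → 4.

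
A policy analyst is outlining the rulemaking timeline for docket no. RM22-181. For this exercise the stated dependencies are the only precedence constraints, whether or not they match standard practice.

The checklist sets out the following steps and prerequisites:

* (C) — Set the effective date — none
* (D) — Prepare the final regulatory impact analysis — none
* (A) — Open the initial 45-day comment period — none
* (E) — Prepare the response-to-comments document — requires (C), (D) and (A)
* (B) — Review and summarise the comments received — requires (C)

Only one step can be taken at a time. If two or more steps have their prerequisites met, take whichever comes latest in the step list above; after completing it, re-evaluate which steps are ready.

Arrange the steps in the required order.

(A), (D), (C), (B), (E)

Nothing is required for (A), (D) and (C). (A) is listed later → (A) first.
Now (D) and (C) have their prerequisites met. (D) is listed later, so (D) next.
Next only (C) has its prerequisites met → (C).
Now (B) and (E) have their prerequisites met. (B) is listed later, so (B) next.
That leaves (E) as the only ready step → (E).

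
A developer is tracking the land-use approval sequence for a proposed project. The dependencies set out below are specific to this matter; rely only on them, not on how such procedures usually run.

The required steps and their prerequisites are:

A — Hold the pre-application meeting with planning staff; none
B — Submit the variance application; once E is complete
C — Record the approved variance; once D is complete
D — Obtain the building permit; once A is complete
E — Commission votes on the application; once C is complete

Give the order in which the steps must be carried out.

A → D → C → E → B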